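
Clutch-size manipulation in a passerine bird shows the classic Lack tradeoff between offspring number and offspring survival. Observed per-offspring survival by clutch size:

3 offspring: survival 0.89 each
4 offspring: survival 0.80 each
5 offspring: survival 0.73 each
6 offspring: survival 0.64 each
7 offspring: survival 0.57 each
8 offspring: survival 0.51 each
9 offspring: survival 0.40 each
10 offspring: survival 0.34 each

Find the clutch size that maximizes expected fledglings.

8

Expected fledglings = c × s(c):
  c=3: 3 × 0.89 = 2.670
  c=4: 4 × 0.80 = 3.200
  c=5: 5 × 0.73 = 3.650
  c=6: 6 × 0.64 = 3.840
  c=7: 7 × 0.57 = 3.990
  c=8: 8 × 0.51 = 4.080
  c=9: 9 × 0.40 = 3.600
  c=10: 10 × 0.34 = 3.400
Maximum at c = 8 (4.080 fledglings).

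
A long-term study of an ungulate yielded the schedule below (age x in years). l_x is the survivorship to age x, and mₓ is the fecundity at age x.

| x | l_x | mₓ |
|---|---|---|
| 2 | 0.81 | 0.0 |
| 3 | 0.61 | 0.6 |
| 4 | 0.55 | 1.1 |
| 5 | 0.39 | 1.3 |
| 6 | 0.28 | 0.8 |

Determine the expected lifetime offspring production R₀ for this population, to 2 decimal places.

R₀ = Σ l_x mₓ:
  age 2: 0.81 × 0.0 = 0.0000
  age 3: 0.61 × 0.6 = 0.3660
  age 4: 0.55 × 1.1 = 0.6050
  age 5: 0.39 × 1.3 = 0.5070
  age 6: 0.28 × 0.8 = 0.2240
R₀ = 0.0000 + 0.3660 + 0.6050 + 0.5070 + 0.2240 = 1.7020

1.70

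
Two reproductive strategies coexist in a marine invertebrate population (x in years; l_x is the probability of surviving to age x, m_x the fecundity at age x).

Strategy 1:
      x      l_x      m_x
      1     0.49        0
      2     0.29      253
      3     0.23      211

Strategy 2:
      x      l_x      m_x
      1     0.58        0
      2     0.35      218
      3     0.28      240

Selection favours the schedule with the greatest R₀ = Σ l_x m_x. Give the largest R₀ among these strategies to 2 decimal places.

143.50

Strategy 1: R₀ = 0.49×0 + 0.29×253 + 0.23×211 = 121.9000
Strategy 2: R₀ = 0.58×0 + 0.35×218 + 0.28×240 = 143.5000
Highest R₀: strategy 2 with 143.5000.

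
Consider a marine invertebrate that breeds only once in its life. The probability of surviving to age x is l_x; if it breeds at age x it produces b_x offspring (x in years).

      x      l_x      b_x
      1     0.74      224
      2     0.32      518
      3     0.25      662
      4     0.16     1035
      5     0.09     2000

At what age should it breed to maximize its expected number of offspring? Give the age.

5

Expected offspring if breeding at age x = l_x × b_x:
  age 1: 0.74 × 224 = 165.760
  age 2: 0.32 × 518 = 165.760
  age 3: 0.25 × 662 = 165.500
  age 4: 0.16 × 1035 = 165.600
  age 5: 0.09 × 2000 = 180.000
Maximum at age 5 (180.000).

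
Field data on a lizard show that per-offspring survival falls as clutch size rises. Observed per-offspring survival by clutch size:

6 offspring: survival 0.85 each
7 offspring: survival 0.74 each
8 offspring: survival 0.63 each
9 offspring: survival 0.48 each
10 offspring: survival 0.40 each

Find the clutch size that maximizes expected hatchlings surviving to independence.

7

Expected hatchlings surviving to independence = c × s(c):
  c=6: 6 × 0.85 = 5.100
  c=7: 7 × 0.74 = 5.180
  c=8: 8 × 0.63 = 5.040
  c=9: 9 × 0.48 = 4.320
  c=10: 10 × 0.40 = 4.000
Maximum at c = 7 (5.180 hatchlings surviving to independence).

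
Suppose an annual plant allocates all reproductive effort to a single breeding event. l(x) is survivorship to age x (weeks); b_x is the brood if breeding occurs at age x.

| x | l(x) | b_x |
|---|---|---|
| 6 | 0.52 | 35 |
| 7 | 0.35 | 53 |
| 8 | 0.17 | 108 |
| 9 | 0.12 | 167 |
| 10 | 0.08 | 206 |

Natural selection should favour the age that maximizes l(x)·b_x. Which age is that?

Expected offspring if breeding at age x = l(x) × b_x:
  age 6: 0.52 × 35 = 18.200
  age 7: 0.35 × 53 = 18.550
  age 8: 0.17 × 108 = 18.360
  age 9: 0.12 × 167 = 20.040
  age 10: 0.08 × 206 = 16.480
Maximum at age 9 (20.040).

9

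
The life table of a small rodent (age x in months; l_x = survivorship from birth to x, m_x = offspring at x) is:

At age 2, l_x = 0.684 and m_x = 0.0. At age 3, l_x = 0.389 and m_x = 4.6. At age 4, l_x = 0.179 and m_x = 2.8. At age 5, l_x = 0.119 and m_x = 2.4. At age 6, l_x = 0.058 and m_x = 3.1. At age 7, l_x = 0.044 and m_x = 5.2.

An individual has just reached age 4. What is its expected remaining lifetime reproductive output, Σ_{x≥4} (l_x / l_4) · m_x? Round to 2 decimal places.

6.68

l_4 = 0.179. Conditional survival from age 4 to x is l_x / l_4.
  x=4: (0.179/0.179) × 2.8 = 2.8000
  x=5: (0.119/0.179) × 2.4 = 1.5955
  x=6: (0.058/0.179) × 3.1 = 1.0045
  x=7: (0.044/0.179) × 5.2 = 1.2782
Sum = 2.8000 + 1.5955 + 1.0045 + 1.2782 = 6.6782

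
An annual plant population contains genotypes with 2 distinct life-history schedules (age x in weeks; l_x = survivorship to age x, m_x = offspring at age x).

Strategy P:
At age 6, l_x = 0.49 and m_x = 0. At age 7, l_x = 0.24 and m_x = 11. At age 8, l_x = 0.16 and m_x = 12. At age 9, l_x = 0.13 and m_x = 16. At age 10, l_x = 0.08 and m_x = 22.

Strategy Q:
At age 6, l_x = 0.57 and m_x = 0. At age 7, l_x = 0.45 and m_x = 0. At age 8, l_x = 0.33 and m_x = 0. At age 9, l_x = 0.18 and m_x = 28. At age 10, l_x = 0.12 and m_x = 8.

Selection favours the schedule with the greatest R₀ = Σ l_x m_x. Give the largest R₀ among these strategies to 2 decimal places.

8.40

Strategy P: R₀ = 0.49×0 + 0.24×11 + 0.16×12 + 0.13×16 + 0.08×22 = 8.4000
Strategy Q: R₀ = 0.57×0 + 0.45×0 + 0.33×0 + 0.18×28 + 0.12×8 = 6.0000
Highest R₀: strategy P with 8.4000.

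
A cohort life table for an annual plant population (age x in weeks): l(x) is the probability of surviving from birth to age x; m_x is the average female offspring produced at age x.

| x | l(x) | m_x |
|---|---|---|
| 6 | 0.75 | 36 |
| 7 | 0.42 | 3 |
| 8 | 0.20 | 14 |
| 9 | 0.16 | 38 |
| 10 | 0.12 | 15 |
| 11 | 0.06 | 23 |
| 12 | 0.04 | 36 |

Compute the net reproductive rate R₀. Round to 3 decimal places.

R₀ = Σ l(x) m_x:
  age 6: 0.75 × 36 = 27.0000
  age 7: 0.42 × 3 = 1.2600
  age 8: 0.20 × 14 = 2.8000
  age 9: 0.16 × 38 = 6.0800
  age 10: 0.12 × 15 = 1.8000
  age 11: 0.06 × 23 = 1.3800
  age 12: 0.04 × 36 = 1.4400
R₀ = 27.0000 + 1.2600 + 2.8000 + 6.0800 + 1.8000 + 1.3800 + 1.4400 = 41.7600

41.760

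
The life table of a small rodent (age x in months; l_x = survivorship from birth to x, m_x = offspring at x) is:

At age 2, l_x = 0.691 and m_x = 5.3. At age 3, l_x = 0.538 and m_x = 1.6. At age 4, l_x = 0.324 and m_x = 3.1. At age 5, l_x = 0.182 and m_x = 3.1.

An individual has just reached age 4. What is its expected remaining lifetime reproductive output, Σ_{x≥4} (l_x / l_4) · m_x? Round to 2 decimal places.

l_4 = 0.324. Conditional survival from age 4 to x is l_x / l_4.
  x=4: (0.324/0.324) × 3.1 = 3.1000
  x=5: (0.182/0.324) × 3.1 = 1.7414
Sum = 3.1000 + 1.7414 = 4.8414

4.84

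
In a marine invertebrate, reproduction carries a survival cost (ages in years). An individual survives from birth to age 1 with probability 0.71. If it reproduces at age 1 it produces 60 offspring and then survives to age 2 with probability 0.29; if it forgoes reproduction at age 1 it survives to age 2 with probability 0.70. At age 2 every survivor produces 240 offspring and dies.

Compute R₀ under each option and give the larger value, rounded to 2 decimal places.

119.28

breed at age 1: R₀ = 0.71 × (60 + 0.29 × 240) = 0.71 × 129.6000 = 92.0160
delay to age 2: R₀ = 0.71 × (0.70 × 240) = 0.71 × 168.0000 = 119.2800
Higher: delay to age 2 (119.2800).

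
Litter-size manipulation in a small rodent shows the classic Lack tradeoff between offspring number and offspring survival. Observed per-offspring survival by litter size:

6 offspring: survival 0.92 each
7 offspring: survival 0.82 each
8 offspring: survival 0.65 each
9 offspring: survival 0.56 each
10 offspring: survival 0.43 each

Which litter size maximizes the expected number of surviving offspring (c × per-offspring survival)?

7

Expected surviving offspring = c × s(c):
  c=6: 6 × 0.92 = 5.520
  c=7: 7 × 0.82 = 5.740
  c=8: 8 × 0.65 = 5.200
  c=9: 9 × 0.56 = 5.040
  c=10: 10 × 0.43 = 4.300
Maximum at c = 7 (5.740 surviving offspring).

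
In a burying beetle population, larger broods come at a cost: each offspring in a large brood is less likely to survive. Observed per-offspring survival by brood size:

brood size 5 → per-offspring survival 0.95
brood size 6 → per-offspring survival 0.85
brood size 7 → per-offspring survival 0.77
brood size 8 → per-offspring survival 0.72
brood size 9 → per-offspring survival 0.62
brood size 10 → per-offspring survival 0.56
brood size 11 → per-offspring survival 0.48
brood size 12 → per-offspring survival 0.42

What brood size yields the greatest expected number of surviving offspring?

Expected surviving offspring = c × s(c):
  c=5: 5 × 0.95 = 4.750
  c=6: 6 × 0.85 = 5.100
  c=7: 7 × 0.77 = 5.390
  c=8: 8 × 0.72 = 5.760
  c=9: 9 × 0.62 = 5.580
  c=10: 10 × 0.56 = 5.600
  c=11: 11 × 0.48 = 5.280
  c=12: 12 × 0.42 = 5.040
Maximum at c = 8 (5.760 surviving offspring).

8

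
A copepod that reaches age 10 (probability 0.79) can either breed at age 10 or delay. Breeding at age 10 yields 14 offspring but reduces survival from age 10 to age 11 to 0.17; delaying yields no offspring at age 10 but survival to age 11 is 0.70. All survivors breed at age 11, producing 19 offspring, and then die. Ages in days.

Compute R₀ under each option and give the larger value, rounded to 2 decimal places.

breed at age 10: R₀ = 0.79 × (14 + 0.17 × 19) = 0.79 × 17.2300 = 13.6117
delay to age 11: R₀ = 0.79 × (0.70 × 19) = 0.79 × 13.3000 = 10.5070
Higher: breed at age 10 (13.6117).

13.61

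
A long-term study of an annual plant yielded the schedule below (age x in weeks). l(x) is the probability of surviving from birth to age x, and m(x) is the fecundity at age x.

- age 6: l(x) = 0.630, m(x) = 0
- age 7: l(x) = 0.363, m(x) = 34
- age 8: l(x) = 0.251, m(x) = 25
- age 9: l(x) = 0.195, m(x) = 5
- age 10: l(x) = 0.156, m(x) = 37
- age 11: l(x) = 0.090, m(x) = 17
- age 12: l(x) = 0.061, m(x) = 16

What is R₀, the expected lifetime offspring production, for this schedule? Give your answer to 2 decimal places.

27.87

R₀ = Σ l(x) m(x):
  age 6: 0.630 × 0 = 0.0000
  age 7: 0.363 × 34 = 12.3420
  age 8: 0.251 × 25 = 6.2750
  age 9: 0.195 × 5 = 0.9750
  age 10: 0.156 × 37 = 5.7720
  age 11: 0.090 × 17 = 1.5300
  age 12: 0.061 × 16 = 0.9760
R₀ = 0.0000 + 12.3420 + 6.2750 + 0.9750 + 5.7720 + 1.5300 + 0.9760 = 27.8700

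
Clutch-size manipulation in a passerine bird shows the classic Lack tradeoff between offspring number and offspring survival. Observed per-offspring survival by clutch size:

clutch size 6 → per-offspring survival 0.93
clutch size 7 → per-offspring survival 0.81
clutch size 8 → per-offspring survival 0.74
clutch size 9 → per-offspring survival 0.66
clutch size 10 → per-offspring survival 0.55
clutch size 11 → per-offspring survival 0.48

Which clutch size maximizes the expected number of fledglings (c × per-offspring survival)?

9

Expected fledglings = c × s(c):
  c=6: 6 × 0.93 = 5.580
  c=7: 7 × 0.81 = 5.670
  c=8: 8 × 0.74 = 5.920
  c=9: 9 × 0.66 = 5.940
  c=10: 10 × 0.55 = 5.500
  c=11: 11 × 0.48 = 5.280
Maximum at c = 9 (5.940 fledglings).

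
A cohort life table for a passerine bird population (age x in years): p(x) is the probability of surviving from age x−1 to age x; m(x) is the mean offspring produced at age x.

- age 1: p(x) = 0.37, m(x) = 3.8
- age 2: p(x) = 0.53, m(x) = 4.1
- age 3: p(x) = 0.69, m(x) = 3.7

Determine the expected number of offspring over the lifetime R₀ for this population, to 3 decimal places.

2.711

Survivorship from birth: l_x = p_1·p_2·…·p_x.
  l_1 = 0.37000
  l_2 = 0.19610
  l_3 = 0.13531
R₀ = Σ l_x m(x):
  age 1: 0.37000 × 3.8 = 1.4060
  age 2: 0.19610 × 4.1 = 0.8040
  age 3: 0.13531 × 3.7 = 0.5006
R₀ = 1.4060 + 0.8040 + 0.5006 = 2.7107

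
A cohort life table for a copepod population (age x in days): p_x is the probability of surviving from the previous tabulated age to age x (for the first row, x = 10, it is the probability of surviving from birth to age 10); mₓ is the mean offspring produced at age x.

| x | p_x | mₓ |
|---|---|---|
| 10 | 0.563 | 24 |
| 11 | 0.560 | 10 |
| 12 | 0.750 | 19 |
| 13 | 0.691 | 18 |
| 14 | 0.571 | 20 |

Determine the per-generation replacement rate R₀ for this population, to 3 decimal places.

25.965

Survivorship from birth: l_x = p_10·p_11·…·p_x.
  l_10 = 0.56300
  l_11 = 0.31528
  l_12 = 0.23646
  l_13 = 0.16339
  l_14 = 0.09330
R₀ = Σ l_x mₓ:
  age 10: 0.56300 × 24 = 13.5120
  age 11: 0.31528 × 10 = 3.1528
  age 12: 0.23646 × 19 = 4.4927
  age 13: 0.16339 × 18 = 2.9410
  age 14: 0.09330 × 20 = 1.8660
R₀ = 13.5120 + 3.1528 + 4.4927 + 2.9410 + 1.8660 = 25.9646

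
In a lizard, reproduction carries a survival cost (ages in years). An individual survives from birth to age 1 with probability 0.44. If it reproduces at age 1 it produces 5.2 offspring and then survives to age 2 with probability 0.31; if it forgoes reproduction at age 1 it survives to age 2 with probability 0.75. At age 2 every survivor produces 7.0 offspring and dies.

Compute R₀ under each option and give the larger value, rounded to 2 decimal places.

3.24

breed at age 1: R₀ = 0.44 × (5.2 + 0.31 × 7.0) = 0.44 × 7.3700 = 3.2428
delay to age 2: R₀ = 0.44 × (0.75 × 7.0) = 0.44 × 5.2500 = 2.3100
Higher: breed at age 1 (3.2428).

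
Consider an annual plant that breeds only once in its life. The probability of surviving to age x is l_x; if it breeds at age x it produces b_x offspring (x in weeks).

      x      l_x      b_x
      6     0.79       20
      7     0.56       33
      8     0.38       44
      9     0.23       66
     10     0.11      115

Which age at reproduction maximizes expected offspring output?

Expected offspring if breeding at age x = l_x × b_x:
  age 6: 0.79 × 20 = 15.800
  age 7: 0.56 × 33 = 18.480
  age 8: 0.38 × 44 = 16.720
  age 9: 0.23 × 66 = 15.180
  age 10: 0.11 × 115 = 12.650
Maximum at age 7 (18.480).

7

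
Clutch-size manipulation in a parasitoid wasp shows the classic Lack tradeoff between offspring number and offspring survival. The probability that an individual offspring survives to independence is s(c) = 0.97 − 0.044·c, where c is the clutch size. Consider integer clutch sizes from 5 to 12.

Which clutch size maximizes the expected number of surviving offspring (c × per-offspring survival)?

11

Expected surviving offspring = c × s(c):
  c=5: 5 × 0.750 = 3.750
  c=6: 6 × 0.706 = 4.236
  c=7: 7 × 0.662 = 4.634
  c=8: 8 × 0.618 = 4.944
  c=9: 9 × 0.574 = 5.166
  c=10: 10 × 0.530 = 5.300
  c=11: 11 × 0.486 = 5.346
  c=12: 12 × 0.442 = 5.304
Maximum at c = 11 (5.346 surviving offspring).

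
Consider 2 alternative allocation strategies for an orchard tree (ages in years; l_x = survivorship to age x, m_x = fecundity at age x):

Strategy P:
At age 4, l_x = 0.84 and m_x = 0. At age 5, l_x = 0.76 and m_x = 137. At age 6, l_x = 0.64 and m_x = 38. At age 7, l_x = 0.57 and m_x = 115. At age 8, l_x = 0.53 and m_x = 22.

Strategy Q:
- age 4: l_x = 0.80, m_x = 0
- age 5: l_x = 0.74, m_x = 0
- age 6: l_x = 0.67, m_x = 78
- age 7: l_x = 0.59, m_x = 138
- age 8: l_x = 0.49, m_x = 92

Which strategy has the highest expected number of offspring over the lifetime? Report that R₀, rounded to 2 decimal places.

Strategy P: R₀ = 0.84×0 + 0.76×137 + 0.64×38 + 0.57×115 + 0.53×22 = 205.6500
Strategy Q: R₀ = 0.80×0 + 0.74×0 + 0.67×78 + 0.59×138 + 0.49×92 = 178.7600
Highest R₀: strategy P with 205.6500.

205.65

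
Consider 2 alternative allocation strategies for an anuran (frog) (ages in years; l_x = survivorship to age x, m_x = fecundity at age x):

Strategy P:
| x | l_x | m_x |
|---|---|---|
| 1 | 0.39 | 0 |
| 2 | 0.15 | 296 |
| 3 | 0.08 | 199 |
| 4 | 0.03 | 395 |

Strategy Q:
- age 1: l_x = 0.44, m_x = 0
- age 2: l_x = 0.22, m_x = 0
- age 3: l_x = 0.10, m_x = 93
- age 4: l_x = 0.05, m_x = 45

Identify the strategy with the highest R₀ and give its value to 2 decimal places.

72.17

Strategy P: R₀ = 0.39×0 + 0.15×296 + 0.08×199 + 0.03×395 = 72.1700
Strategy Q: R₀ = 0.44×0 + 0.22×0 + 0.10×93 + 0.05×45 = 11.5500
Highest R₀: strategy P with 72.1700.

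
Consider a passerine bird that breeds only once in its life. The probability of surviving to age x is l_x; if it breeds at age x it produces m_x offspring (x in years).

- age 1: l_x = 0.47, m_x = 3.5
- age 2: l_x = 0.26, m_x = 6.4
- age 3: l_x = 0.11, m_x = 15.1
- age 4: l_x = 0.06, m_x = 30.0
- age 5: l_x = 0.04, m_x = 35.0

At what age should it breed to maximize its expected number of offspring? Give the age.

Expected offspring if breeding at age x = l_x × m_x:
  age 1: 0.47 × 3.5 = 1.645
  age 2: 0.26 × 6.4 = 1.664
  age 3: 0.11 × 15.1 = 1.661
  age 4: 0.06 × 30.0 = 1.800
  age 5: 0.04 × 35.0 = 1.400
Maximum at age 4 (1.800).

4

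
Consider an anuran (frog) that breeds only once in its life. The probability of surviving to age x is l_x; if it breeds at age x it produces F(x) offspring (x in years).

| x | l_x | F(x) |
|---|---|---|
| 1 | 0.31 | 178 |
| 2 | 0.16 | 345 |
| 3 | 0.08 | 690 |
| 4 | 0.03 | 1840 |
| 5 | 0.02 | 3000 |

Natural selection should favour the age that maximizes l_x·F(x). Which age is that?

5

Expected offspring if breeding at age x = l_x × F(x):
  age 1: 0.31 × 178 = 55.180
  age 2: 0.16 × 345 = 55.200
  age 3: 0.08 × 690 = 55.200
  age 4: 0.03 × 1840 = 55.200
  age 5: 0.02 × 3000 = 60.000
Maximum at age 5 (60.000).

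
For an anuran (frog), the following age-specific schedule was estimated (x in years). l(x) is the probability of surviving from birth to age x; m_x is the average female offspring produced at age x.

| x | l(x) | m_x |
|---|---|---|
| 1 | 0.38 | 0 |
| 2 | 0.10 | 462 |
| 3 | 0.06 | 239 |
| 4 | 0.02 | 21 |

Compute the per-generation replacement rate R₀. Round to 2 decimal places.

60.96

R₀ = Σ l(x) m_x:
  age 1: 0.38 × 0 = 0.0000
  age 2: 0.10 × 462 = 46.2000
  age 3: 0.06 × 239 = 14.3400
  age 4: 0.02 × 21 = 0.4200
R₀ = 0.0000 + 46.2000 + 14.3400 + 0.4200 = 60.9600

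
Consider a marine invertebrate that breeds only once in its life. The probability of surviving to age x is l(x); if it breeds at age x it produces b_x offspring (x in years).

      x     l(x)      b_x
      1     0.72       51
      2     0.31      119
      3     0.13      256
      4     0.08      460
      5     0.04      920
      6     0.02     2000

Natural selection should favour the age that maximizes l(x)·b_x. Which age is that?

6

Expected offspring if breeding at age x = l(x) × b_x:
  age 1: 0.72 × 51 = 36.720
  age 2: 0.31 × 119 = 36.890
  age 3: 0.13 × 256 = 33.280
  age 4: 0.08 × 460 = 36.800
  age 5: 0.04 × 920 = 36.800
  age 6: 0.02 × 2000 = 40.000
Maximum at age 6 (40.000).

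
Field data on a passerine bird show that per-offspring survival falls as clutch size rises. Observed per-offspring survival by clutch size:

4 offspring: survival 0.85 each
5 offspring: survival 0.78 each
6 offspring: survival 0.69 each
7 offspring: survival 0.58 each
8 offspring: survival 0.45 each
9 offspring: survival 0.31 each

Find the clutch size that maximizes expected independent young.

6

Expected independent young = c × s(c):
  c=4: 4 × 0.85 = 3.400
  c=5: 5 × 0.78 = 3.900
  c=6: 6 × 0.69 = 4.140
  c=7: 7 × 0.58 = 4.060
  c=8: 8 × 0.45 = 3.600
  c=9: 9 × 0.31 = 2.790
Maximum at c = 6 (4.140 independent young).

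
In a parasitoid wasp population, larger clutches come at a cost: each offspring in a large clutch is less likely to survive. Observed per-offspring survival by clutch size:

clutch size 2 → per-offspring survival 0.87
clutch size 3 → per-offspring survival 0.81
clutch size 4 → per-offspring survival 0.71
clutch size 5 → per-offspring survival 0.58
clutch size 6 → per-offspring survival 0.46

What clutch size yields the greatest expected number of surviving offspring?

Expected surviving offspring = c × s(c):
  c=2: 2 × 0.87 = 1.740
  c=3: 3 × 0.81 = 2.430
  c=4: 4 × 0.71 = 2.840
  c=5: 5 × 0.58 = 2.900
  c=6: 6 × 0.46 = 2.760
Maximum at c = 5 (2.900 surviving offspring).

5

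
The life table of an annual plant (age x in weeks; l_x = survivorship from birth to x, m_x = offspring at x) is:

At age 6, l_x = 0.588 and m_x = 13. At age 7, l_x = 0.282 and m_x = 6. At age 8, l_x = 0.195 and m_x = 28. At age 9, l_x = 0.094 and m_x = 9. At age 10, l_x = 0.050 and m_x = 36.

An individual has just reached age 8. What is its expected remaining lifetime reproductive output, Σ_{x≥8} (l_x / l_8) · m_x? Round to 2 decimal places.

l_8 = 0.195. Conditional survival from age 8 to x is l_x / l_8.
  x=8: (0.195/0.195) × 28 = 28.0000
  x=9: (0.094/0.195) × 9 = 4.3385
  x=10: (0.050/0.195) × 36 = 9.2308
Sum = 28.0000 + 4.3385 + 9.2308 = 41.5692

41.57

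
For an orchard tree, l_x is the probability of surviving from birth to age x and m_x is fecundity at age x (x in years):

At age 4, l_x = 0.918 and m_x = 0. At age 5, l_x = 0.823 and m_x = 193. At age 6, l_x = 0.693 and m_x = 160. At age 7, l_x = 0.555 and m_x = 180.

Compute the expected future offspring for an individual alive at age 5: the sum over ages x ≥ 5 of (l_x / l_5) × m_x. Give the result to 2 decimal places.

449.11

l_5 = 0.823. Conditional survival from age 5 to x is l_x / l_5.
  x=5: (0.823/0.823) × 193 = 193.0000
  x=6: (0.693/0.823) × 160 = 134.7266
  x=7: (0.555/0.823) × 180 = 121.3852
Sum = 193.0000 + 134.7266 + 121.3852 = 449.1118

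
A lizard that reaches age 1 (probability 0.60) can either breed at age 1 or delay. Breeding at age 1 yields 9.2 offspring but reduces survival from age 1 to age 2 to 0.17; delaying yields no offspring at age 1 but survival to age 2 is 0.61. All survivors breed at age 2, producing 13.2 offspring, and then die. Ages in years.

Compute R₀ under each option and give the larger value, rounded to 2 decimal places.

6.87

breed at age 1: R₀ = 0.60 × (9.2 + 0.17 × 13.2) = 0.60 × 11.4440 = 6.8664
delay to age 2: R₀ = 0.60 × (0.61 × 13.2) = 0.60 × 8.0520 = 4.8312
Higher: breed at age 1 (6.8664).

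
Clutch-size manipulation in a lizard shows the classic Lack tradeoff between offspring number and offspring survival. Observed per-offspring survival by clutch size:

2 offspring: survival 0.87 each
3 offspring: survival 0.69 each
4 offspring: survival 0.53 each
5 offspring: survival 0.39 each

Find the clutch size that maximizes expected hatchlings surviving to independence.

Expected hatchlings surviving to independence = c × s(c):
  c=2: 2 × 0.87 = 1.740
  c=3: 3 × 0.69 = 2.070
  c=4: 4 × 0.53 = 2.120
  c=5: 5 × 0.39 = 1.950
Maximum at c = 4 (2.120 hatchlings surviving to independence).

4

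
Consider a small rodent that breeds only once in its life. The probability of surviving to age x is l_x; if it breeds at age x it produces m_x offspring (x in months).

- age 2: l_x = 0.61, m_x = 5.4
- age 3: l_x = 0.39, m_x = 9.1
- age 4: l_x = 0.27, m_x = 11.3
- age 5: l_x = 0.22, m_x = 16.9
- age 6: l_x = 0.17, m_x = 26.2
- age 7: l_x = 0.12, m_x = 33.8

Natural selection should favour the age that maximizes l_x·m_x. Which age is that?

Expected offspring if breeding at age x = l_x × m_x:
  age 2: 0.61 × 5.4 = 3.294
  age 3: 0.39 × 9.1 = 3.549
  age 4: 0.27 × 11.3 = 3.051
  age 5: 0.22 × 16.9 = 3.718
  age 6: 0.17 × 26.2 = 4.454
  age 7: 0.12 × 33.8 = 4.056
Maximum at age 6 (4.454).

6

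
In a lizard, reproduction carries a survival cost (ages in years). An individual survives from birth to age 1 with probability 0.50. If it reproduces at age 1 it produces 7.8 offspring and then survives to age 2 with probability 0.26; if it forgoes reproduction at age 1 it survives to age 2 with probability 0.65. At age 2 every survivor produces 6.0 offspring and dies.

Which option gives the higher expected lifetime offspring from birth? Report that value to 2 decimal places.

4.68

breed at age 1: R₀ = 0.50 × (7.8 + 0.26 × 6.0) = 0.50 × 9.3600 = 4.6800
delay to age 2: R₀ = 0.50 × (0.65 × 6.0) = 0.50 × 3.9000 = 1.9500
Higher: breed at age 1 (4.6800).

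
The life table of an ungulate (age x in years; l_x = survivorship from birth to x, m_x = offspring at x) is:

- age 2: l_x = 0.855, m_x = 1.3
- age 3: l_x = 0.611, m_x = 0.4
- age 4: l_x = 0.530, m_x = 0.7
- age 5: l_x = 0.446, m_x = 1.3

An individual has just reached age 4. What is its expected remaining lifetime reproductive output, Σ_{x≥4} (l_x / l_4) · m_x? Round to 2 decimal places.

l_4 = 0.530. Conditional survival from age 4 to x is l_x / l_4.
  x=4: (0.530/0.530) × 0.7 = 0.7000
  x=5: (0.446/0.530) × 1.3 = 1.0940
Sum = 0.7000 + 1.0940 = 1.7940

1.79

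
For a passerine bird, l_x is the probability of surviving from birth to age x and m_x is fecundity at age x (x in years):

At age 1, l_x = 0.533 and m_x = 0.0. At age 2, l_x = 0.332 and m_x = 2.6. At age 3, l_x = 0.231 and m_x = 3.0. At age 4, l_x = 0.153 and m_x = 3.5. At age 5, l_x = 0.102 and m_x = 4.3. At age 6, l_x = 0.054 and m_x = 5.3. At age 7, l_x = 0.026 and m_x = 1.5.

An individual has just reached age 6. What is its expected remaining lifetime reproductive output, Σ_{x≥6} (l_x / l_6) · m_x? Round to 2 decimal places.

6.02

l_6 = 0.054. Conditional survival from age 6 to x is l_x / l_6.
  x=6: (0.054/0.054) × 5.3 = 5.3000
  x=7: (0.026/0.054) × 1.5 = 0.7222
Sum = 5.3000 + 0.7222 = 6.0222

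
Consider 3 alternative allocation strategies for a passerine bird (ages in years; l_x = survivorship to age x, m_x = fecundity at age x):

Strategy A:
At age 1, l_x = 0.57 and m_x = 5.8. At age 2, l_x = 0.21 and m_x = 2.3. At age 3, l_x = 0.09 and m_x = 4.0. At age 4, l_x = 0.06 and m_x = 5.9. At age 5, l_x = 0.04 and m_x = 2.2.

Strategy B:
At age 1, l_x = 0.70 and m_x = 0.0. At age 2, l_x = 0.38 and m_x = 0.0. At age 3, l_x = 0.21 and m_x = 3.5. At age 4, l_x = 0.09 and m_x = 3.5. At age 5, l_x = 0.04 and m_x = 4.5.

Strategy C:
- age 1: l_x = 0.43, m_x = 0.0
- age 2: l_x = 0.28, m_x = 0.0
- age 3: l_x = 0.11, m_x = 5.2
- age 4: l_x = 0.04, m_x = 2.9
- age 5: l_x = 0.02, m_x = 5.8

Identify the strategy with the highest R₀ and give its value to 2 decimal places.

Strategy A: R₀ = 0.57×5.8 + 0.21×2.3 + 0.09×4.0 + 0.06×5.9 + 0.04×2.2 = 4.5910
Strategy B: R₀ = 0.70×0.0 + 0.38×0.0 + 0.21×3.5 + 0.09×3.5 + 0.04×4.5 = 1.2300
Strategy C: R₀ = 0.43×0.0 + 0.28×0.0 + 0.11×5.2 + 0.04×2.9 + 0.02×5.8 = 0.8040
Highest R₀: strategy A with 4.5910.

4.59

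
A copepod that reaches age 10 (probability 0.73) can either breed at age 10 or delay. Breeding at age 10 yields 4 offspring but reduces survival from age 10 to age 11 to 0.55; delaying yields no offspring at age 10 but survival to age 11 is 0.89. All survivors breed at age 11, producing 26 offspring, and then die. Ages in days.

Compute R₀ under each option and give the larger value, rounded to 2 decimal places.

16.89

breed at age 10: R₀ = 0.73 × (4 + 0.55 × 26) = 0.73 × 18.3000 = 13.3590
delay to age 11: R₀ = 0.73 × (0.89 × 26) = 0.73 × 23.1400 = 16.8922
Higher: delay to age 11 (16.8922).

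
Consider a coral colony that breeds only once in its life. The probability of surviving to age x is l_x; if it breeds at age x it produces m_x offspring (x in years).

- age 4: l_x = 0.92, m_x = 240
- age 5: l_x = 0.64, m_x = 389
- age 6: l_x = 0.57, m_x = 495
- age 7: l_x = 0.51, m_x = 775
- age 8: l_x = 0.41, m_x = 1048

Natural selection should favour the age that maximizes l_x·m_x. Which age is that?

8

Expected offspring if breeding at age x = l_x × m_x:
  age 4: 0.92 × 240 = 220.800
  age 5: 0.64 × 389 = 248.960
  age 6: 0.57 × 495 = 282.150
  age 7: 0.51 × 775 = 395.250
  age 8: 0.41 × 1048 = 429.680
Maximum at age 8 (429.680).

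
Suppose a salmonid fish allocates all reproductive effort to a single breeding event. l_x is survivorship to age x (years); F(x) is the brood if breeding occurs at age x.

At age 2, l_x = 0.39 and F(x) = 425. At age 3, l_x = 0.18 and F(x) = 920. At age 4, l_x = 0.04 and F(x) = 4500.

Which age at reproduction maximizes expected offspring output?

4

Expected offspring if breeding at age x = l_x × F(x):
  age 2: 0.39 × 425 = 165.750
  age 3: 0.18 × 920 = 165.600
  age 4: 0.04 × 4500 = 180.000
Maximum at age 4 (180.000).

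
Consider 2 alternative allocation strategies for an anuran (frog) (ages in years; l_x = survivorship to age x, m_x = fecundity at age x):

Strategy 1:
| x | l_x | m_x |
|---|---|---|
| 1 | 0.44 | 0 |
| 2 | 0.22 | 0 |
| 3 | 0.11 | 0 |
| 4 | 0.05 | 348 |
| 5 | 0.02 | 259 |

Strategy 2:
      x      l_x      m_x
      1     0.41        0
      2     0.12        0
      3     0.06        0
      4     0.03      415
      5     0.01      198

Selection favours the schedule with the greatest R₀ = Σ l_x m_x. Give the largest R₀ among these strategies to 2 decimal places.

22.58

Strategy 1: R₀ = 0.44×0 + 0.22×0 + 0.11×0 + 0.05×348 + 0.02×259 = 22.5800
Strategy 2: R₀ = 0.41×0 + 0.12×0 + 0.06×0 + 0.03×415 + 0.01×198 = 14.4300
Highest R₀: strategy 1 with 22.5800.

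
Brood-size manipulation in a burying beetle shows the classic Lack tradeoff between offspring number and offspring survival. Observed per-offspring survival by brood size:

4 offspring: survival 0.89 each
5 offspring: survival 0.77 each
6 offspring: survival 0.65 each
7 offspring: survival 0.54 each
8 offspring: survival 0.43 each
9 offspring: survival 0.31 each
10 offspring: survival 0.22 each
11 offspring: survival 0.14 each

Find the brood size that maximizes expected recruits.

Expected recruits = c × s(c):
  c=4: 4 × 0.89 = 3.560
  c=5: 5 × 0.77 = 3.850
  c=6: 6 × 0.65 = 3.900
  c=7: 7 × 0.54 = 3.780
  c=8: 8 × 0.43 = 3.440
  c=9: 9 × 0.31 = 2.790
  c=10: 10 × 0.22 = 2.200
  c=11: 11 × 0.14 = 1.540
Maximum at c = 6 (3.900 recruits).

6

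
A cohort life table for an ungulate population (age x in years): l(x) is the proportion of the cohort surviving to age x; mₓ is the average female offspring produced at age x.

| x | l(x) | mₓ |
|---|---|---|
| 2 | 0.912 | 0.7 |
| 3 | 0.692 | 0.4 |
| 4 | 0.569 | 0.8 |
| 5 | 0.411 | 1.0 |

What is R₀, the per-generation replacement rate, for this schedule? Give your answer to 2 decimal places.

R₀ = Σ l(x) mₓ:
  age 2: 0.912 × 0.7 = 0.6384
  age 3: 0.692 × 0.4 = 0.2768
  age 4: 0.569 × 0.8 = 0.4552
  age 5: 0.411 × 1.0 = 0.4110
R₀ = 0.6384 + 0.2768 + 0.4552 + 0.4110 = 1.7814

1.78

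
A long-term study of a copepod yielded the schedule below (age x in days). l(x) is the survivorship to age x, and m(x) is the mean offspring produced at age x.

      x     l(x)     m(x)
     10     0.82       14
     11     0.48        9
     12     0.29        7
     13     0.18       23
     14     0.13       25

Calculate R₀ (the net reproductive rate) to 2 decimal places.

R₀ = Σ l(x) m(x):
  age 10: 0.82 × 14 = 11.4800
  age 11: 0.48 × 9 = 4.3200
  age 12: 0.29 × 7 = 2.0300
  age 13: 0.18 × 23 = 4.1400
  age 14: 0.13 × 25 = 3.2500
R₀ = 11.4800 + 4.3200 + 2.0300 + 4.1400 + 3.2500 = 25.2200

25.22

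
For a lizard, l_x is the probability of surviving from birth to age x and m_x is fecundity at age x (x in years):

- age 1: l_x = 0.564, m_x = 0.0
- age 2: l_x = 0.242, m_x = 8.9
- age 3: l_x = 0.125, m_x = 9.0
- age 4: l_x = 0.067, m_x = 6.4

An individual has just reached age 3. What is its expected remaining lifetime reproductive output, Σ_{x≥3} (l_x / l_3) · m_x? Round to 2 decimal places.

12.43

l_3 = 0.125. Conditional survival from age 3 to x is l_x / l_3.
  x=3: (0.125/0.125) × 9.0 = 9.0000
  x=4: (0.067/0.125) × 6.4 = 3.4304
Sum = 9.0000 + 3.4304 = 12.4304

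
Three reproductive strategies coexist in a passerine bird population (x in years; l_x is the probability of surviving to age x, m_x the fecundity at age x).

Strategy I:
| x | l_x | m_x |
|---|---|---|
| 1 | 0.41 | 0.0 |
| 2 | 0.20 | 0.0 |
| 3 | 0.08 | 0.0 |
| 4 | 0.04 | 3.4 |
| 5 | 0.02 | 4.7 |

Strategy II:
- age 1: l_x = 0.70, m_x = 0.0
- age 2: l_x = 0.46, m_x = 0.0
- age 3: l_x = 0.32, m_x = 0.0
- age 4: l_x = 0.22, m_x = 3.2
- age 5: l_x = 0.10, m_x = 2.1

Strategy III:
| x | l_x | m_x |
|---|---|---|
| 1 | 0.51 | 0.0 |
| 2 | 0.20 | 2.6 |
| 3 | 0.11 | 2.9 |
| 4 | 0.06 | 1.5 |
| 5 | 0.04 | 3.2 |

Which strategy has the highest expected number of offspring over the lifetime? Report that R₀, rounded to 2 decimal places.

1.06

Strategy I: R₀ = 0.41×0.0 + 0.20×0.0 + 0.08×0.0 + 0.04×3.4 + 0.02×4.7 = 0.2300
Strategy II: R₀ = 0.70×0.0 + 0.46×0.0 + 0.32×0.0 + 0.22×3.2 + 0.10×2.1 = 0.9140
Strategy III: R₀ = 0.51×0.0 + 0.20×2.6 + 0.11×2.9 + 0.06×1.5 + 0.04×3.2 = 1.0570
Highest R₀: strategy III with 1.0570.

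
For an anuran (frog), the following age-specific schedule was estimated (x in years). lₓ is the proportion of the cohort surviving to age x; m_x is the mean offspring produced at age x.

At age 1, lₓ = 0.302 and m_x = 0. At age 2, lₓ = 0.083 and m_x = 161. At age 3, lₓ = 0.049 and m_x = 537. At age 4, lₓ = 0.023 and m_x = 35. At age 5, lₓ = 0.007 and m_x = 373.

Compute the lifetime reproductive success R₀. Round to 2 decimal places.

43.09

R₀ = Σ lₓ m_x:
  age 1: 0.302 × 0 = 0.0000
  age 2: 0.083 × 161 = 13.3630
  age 3: 0.049 × 537 = 26.3130
  age 4: 0.023 × 35 = 0.8050
  age 5: 0.007 × 373 = 2.6110
R₀ = 0.0000 + 13.3630 + 26.3130 + 0.8050 + 2.6110 = 43.0920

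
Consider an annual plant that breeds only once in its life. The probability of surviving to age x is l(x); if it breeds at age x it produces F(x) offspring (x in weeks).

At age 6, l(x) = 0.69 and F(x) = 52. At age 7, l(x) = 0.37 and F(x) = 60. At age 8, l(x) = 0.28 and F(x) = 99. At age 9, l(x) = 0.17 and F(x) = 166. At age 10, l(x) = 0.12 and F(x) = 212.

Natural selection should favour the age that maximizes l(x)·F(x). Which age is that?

Expected offspring if breeding at age x = l(x) × F(x):
  age 6: 0.69 × 52 = 35.880
  age 7: 0.37 × 60 = 22.200
  age 8: 0.28 × 99 = 27.720
  age 9: 0.17 × 166 = 28.220
  age 10: 0.12 × 212 = 25.440
Maximum at age 6 (35.880).

6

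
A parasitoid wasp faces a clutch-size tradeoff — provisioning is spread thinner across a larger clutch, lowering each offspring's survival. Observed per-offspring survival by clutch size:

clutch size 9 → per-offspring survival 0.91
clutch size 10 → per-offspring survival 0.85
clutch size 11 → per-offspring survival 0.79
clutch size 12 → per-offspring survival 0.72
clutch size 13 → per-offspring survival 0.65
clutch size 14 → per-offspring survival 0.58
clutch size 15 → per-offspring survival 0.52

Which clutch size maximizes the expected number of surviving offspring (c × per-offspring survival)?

11

Expected surviving offspring = c × s(c):
  c=9: 9 × 0.91 = 8.190
  c=10: 10 × 0.85 = 8.500
  c=11: 11 × 0.79 = 8.690
  c=12: 12 × 0.72 = 8.640
  c=13: 13 × 0.65 = 8.450
  c=14: 14 × 0.58 = 8.120
  c=15: 15 × 0.52 = 7.800
Maximum at c = 11 (8.690 surviving offspring).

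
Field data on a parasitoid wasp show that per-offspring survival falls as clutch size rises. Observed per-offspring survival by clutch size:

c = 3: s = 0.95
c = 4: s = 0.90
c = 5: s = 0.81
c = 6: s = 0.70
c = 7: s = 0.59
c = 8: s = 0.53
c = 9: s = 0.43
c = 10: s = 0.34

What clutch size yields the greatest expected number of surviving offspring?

Expected surviving offspring = c × s(c):
  c=3: 3 × 0.95 = 2.850
  c=4: 4 × 0.90 = 3.600
  c=5: 5 × 0.81 = 4.050
  c=6: 6 × 0.70 = 4.200
  c=7: 7 × 0.59 = 4.130
  c=8: 8 × 0.53 = 4.240
  c=9: 9 × 0.43 = 3.870
  c=10: 10 × 0.34 = 3.400
Maximum at c = 8 (4.240 surviving offspring).

8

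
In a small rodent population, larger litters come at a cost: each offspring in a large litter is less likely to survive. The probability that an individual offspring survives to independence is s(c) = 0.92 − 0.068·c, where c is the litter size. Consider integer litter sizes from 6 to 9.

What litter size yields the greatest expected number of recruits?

7

Expected recruits = c × s(c):
  c=6: 6 × 0.512 = 3.072
  c=7: 7 × 0.444 = 3.108
  c=8: 8 × 0.376 = 3.008
  c=9: 9 × 0.308 = 2.772
Maximum at c = 7 (3.108 recruits).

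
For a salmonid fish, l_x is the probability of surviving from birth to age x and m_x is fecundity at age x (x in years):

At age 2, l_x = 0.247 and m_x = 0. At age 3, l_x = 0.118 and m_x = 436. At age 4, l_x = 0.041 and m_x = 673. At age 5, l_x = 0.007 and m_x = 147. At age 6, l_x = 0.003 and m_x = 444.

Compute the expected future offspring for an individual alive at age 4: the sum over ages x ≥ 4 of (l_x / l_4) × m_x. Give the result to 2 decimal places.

l_4 = 0.041. Conditional survival from age 4 to x is l_x / l_4.
  x=4: (0.041/0.041) × 673 = 673.0000
  x=5: (0.007/0.041) × 147 = 25.0976
  x=6: (0.003/0.041) × 444 = 32.4878
Sum = 673.0000 + 25.0976 + 32.4878 = 730.5854

730.59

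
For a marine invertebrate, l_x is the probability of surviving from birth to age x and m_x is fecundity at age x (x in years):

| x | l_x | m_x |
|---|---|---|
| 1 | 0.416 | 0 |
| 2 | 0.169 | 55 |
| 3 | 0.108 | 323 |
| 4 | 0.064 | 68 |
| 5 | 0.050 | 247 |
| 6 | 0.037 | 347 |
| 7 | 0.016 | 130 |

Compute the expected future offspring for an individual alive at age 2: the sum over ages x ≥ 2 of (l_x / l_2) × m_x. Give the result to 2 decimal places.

l_2 = 0.169. Conditional survival from age 2 to x is l_x / l_2.
  x=2: (0.169/0.169) × 55 = 55.0000
  x=3: (0.108/0.169) × 323 = 206.4142
  x=4: (0.064/0.169) × 68 = 25.7515
  x=5: (0.050/0.169) × 247 = 73.0769
  x=6: (0.037/0.169) × 347 = 75.9704
  x=7: (0.016/0.169) × 130 = 12.3077
Sum = 55.0000 + 206.4142 + 25.7515 + 73.0769 + 75.9704 + 12.3077 = 448.5207

448.52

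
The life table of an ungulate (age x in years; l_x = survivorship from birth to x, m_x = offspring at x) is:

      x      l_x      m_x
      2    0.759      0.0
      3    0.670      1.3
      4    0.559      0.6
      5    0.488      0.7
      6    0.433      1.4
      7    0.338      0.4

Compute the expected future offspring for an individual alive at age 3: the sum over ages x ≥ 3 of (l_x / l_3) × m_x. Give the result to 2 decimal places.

l_3 = 0.670. Conditional survival from age 3 to x is l_x / l_3.
  x=3: (0.670/0.670) × 1.3 = 1.3000
  x=4: (0.559/0.670) × 0.6 = 0.5006
  x=5: (0.488/0.670) × 0.7 = 0.5099
  x=6: (0.433/0.670) × 1.4 = 0.9048
  x=7: (0.338/0.670) × 0.4 = 0.2018
Sum = 1.3000 + 0.5006 + 0.5099 + 0.9048 + 0.2018 = 3.4170

3.42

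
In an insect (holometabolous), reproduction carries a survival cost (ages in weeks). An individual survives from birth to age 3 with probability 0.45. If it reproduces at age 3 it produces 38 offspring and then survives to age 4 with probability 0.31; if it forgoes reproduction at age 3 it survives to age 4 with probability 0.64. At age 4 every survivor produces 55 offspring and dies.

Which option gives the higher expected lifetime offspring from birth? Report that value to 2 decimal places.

24.77

breed at age 3: R₀ = 0.45 × (38 + 0.31 × 55) = 0.45 × 55.0500 = 24.7725
delay to age 4: R₀ = 0.45 × (0.64 × 55) = 0.45 × 35.2000 = 15.8400
Higher: breed at age 3 (24.7725).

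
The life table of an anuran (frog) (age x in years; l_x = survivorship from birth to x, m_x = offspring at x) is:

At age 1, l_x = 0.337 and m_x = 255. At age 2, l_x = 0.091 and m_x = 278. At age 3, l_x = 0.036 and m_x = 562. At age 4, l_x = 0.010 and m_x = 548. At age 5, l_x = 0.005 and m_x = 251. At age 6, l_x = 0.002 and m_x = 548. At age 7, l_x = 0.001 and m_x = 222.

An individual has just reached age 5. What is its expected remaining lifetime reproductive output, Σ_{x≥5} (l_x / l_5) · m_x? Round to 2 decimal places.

l_5 = 0.005. Conditional survival from age 5 to x is l_x / l_5.
  x=5: (0.005/0.005) × 251 = 251.0000
  x=6: (0.002/0.005) × 548 = 219.2000
  x=7: (0.001/0.005) × 222 = 44.4000
Sum = 251.0000 + 219.2000 + 44.4000 = 514.6000

514.60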